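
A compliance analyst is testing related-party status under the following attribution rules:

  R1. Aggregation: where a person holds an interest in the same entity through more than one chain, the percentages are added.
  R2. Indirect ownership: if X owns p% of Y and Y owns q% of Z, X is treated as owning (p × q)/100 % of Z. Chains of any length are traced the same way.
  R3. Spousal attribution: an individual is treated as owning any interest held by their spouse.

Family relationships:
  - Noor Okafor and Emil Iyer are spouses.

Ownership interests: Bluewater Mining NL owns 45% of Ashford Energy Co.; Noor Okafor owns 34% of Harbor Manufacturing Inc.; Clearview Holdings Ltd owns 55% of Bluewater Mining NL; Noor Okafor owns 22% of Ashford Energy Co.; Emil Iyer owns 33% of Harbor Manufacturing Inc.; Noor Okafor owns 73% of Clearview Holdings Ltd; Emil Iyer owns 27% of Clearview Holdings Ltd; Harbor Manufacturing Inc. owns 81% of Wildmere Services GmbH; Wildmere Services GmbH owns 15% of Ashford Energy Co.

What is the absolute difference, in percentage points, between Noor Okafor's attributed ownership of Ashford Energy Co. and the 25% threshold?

29.8905

By spousal attribution (R3), Noor Okafor is treated as also owning Emil Iyer's interest in Clearview Holdings Ltd, giving 73% + 27% = 100%.
By spousal attribution (R3), Noor Okafor is treated as also owning Emil Iyer's interest in Harbor Manufacturing Inc, giving 34% + 33% = 67%.
Chain via Clearview Holdings Ltd → Bluewater Mining NL (R2): 100% × 55% × 45% = 24.75% of Ashford Energy Co.
Chain via Harbor Manufacturing Inc. → Wildmere Services GmbH (R2): 67% × 81% × 15% = 8.1405% of Ashford Energy Co.
Direct interest in Ashford Energy Co: 22%.
Aggregating (R1): 24.75% + 8.1405% + 22% = 54.8905%.
54.8905% exceeds the 25% threshold by 29.8905 percentage points.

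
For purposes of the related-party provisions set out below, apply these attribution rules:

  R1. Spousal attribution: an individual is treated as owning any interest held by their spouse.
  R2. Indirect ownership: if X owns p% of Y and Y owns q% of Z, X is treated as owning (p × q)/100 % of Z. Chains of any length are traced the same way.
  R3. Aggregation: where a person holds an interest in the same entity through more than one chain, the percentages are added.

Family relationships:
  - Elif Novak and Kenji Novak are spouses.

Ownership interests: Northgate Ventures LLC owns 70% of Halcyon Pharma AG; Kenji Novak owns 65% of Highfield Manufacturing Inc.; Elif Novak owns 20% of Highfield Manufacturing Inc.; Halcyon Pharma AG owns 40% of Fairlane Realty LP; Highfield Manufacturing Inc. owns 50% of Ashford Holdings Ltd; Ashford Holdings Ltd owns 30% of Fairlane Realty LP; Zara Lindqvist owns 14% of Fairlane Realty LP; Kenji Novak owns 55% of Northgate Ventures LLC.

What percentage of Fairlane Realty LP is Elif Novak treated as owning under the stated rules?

28.15%

By spousal attribution (R1), Elif Novak is treated as also owning Kenji Novak's interest in Highfield Manufacturing Inc, giving 20% + 65% = 85%.
By spousal attribution (R1), Elif Novak is treated as owning Kenji Novak's 55% interest in Northgate Ventures LLC.
Chain via Highfield Manufacturing Inc. → Ashford Holdings Ltd (R2): 85% × 50% × 30% = 12.75% of Fairlane Realty LP.
Chain via Northgate Ventures LLC → Halcyon Pharma AG (R2): 55% × 70% × 40% = 15.4% of Fairlane Realty LP.
Aggregating (R3): 12.75% + 15.4% = 28.15%.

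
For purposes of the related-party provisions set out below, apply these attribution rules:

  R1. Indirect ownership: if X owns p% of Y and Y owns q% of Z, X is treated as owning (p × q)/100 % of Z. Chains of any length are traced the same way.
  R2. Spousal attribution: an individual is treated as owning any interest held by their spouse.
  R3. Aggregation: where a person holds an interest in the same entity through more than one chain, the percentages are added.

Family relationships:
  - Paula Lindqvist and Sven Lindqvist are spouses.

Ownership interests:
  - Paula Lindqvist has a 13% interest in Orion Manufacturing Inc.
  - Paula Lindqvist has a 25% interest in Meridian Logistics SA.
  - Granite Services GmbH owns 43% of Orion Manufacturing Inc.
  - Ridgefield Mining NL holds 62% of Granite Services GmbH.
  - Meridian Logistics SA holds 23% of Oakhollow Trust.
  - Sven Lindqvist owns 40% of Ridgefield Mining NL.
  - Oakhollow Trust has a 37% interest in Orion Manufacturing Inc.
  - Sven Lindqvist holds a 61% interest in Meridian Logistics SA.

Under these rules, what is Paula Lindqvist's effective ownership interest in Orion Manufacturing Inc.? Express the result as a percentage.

By spousal attribution (R2), Paula Lindqvist is treated as also owning Sven Lindqvist's interest in Meridian Logistics SA, giving 25% + 61% = 86%.
By spousal attribution (R2), Paula Lindqvist is treated as owning Sven Lindqvist's 40% interest in Ridgefield Mining NL.
Chain via Meridian Logistics SA → Oakhollow Trust (R1): 86% × 23% × 37% = 7.3186% of Orion Manufacturing Inc.
Direct interest in Orion Manufacturing Inc: 13%.
Chain via Ridgefield Mining NL → Granite Services GmbH (R1): 40% × 62% × 43% = 10.664% of Orion Manufacturing Inc.
Aggregating (R3): 7.3186% + 13% + 10.664% = 30.9826%.

30.9826%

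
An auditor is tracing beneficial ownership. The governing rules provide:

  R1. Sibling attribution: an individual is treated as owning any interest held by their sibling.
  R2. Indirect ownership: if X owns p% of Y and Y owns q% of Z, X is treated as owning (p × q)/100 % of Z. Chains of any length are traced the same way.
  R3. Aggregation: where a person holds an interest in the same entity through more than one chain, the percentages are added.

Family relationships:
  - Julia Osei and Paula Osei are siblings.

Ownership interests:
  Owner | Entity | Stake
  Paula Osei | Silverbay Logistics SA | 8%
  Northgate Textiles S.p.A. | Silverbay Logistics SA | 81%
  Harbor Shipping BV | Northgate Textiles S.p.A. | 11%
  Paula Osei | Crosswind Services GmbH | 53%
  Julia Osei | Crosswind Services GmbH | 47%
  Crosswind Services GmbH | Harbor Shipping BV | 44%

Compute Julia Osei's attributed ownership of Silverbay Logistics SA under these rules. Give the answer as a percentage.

By sibling attribution (R1), Julia Osei is treated as also owning Paula Osei's interest in Crosswind Services GmbH, giving 47% + 53% = 100%.
By sibling attribution (R1), Julia Osei is treated as owning Paula Osei's 8% interest in Silverbay Logistics SA.
Chain via Crosswind Services GmbH → Harbor Shipping BV → Northgate Textiles S.p.A. (R2): 100% × 44% × 11% × 81% = 3.9204% of Silverbay Logistics SA.
Direct interest in Silverbay Logistics SA: 8%.
Aggregating (R3): 3.9204% + 8% = 11.9204%.

11.9204%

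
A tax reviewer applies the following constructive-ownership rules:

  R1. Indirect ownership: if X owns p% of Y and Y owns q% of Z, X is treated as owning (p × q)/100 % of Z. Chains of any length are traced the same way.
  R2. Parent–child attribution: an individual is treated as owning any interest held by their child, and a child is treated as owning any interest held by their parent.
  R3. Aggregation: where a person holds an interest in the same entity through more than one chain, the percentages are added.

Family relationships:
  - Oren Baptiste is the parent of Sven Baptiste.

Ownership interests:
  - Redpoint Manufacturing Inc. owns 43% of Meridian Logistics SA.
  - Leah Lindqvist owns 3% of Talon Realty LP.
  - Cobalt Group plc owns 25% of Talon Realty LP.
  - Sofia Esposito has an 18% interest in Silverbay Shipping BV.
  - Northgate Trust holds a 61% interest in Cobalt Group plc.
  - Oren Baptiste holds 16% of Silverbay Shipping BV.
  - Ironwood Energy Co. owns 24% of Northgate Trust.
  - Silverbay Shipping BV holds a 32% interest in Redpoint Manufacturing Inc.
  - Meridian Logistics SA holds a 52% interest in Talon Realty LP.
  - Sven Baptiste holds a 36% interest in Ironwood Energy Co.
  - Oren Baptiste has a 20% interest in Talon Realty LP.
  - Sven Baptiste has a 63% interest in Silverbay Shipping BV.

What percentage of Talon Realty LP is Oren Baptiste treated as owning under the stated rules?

26.970208%

By parent–child attribution (R2), Oren Baptiste is treated as also owning Sven Baptiste's interest in Silverbay Shipping BV, giving 16% + 63% = 79%.
By parent–child attribution (R2), Oren Baptiste is treated as owning Sven Baptiste's 36% interest in Ironwood Energy Co.
Chain via Silverbay Shipping BV → Redpoint Manufacturing Inc. → Meridian Logistics SA (R1): 79% × 32% × 43% × 52% = 5.652608% of Talon Realty LP.
Direct interest in Talon Realty LP: 20%.
Chain via Ironwood Energy Co. → Northgate Trust → Cobalt Group plc (R1): 36% × 24% × 61% × 25% = 1.3176% of Talon Realty LP.
Aggregating (R3): 5.652608% + 20% + 1.3176% = 26.970208%.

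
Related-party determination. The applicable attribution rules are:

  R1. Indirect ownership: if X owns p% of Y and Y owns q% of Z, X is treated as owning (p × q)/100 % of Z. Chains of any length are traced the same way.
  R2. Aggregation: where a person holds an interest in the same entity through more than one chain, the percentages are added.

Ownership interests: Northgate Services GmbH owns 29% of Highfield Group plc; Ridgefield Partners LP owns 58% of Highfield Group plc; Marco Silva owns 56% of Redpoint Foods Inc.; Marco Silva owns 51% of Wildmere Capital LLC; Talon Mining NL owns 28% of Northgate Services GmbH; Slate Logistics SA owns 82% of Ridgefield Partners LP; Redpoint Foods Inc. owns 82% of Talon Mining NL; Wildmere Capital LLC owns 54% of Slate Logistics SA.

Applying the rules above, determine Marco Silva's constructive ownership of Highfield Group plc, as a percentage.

16.826728%

Chain via Redpoint Foods Inc. → Talon Mining NL → Northgate Services GmbH (R1): 56% × 82% × 28% × 29% = 3.728704% of Highfield Group plc.
Chain via Wildmere Capital LLC → Slate Logistics SA → Ridgefield Partners LP (R1): 51% × 54% × 82% × 58% = 13.098024% of Highfield Group plc.
Aggregating (R2): 3.728704% + 13.098024% = 16.826728%.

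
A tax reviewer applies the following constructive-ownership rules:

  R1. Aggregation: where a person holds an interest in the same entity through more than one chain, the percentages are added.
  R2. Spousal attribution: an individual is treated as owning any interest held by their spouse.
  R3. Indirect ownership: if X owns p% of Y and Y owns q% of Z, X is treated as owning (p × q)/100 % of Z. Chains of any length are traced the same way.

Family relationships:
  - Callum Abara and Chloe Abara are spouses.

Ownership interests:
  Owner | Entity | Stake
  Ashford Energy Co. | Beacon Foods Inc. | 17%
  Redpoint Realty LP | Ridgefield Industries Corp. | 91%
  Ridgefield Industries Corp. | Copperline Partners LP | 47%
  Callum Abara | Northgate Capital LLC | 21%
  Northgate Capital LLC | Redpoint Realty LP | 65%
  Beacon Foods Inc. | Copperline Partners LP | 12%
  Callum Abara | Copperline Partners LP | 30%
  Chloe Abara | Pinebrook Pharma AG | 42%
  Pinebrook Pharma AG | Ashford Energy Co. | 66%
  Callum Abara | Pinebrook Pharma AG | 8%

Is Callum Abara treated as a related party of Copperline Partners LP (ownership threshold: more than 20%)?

Yes

By spousal attribution (R2), Callum Abara is treated as also owning Chloe Abara's interest in Pinebrook Pharma AG, giving 8% + 42% = 50%.
Chain via Northgate Capital LLC → Redpoint Realty LP → Ridgefield Industries Corp. (R3): 21% × 65% × 91% × 47% = 5.838105% of Copperline Partners LP.
Chain via Pinebrook Pharma AG → Ashford Energy Co. → Beacon Foods Inc. (R3): 50% × 66% × 17% × 12% = 0.6732% of Copperline Partners LP.
Direct interest in Copperline Partners LP: 30%.
Aggregating (R1): 5.838105% + 0.6732% + 30% = 36.511305%.
36.511305% exceeds the 20% threshold, so Callum is a related party to Copperline Partners LP.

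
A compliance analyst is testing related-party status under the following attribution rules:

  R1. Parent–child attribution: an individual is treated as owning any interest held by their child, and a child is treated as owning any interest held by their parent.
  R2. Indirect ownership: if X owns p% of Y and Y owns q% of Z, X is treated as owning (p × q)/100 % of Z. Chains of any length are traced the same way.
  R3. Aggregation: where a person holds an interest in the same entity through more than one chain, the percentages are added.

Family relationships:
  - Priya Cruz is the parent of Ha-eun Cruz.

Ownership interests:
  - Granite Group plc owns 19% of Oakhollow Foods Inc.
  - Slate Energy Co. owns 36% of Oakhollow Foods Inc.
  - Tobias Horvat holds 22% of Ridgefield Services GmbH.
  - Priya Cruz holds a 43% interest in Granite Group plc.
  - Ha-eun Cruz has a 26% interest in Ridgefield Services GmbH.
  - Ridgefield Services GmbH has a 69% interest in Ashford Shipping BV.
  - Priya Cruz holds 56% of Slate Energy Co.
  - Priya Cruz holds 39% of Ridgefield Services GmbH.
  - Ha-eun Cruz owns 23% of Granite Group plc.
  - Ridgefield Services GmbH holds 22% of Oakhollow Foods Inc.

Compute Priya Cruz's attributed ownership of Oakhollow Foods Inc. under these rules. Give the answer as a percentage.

47%

By parent–child attribution (R1), Priya Cruz is treated as also owning Ha-eun Cruz's interest in Ridgefield Services GmbH, giving 39% + 26% = 65%.
By parent–child attribution (R1), Priya Cruz is treated as also owning Ha-eun Cruz's interest in Granite Group plc, giving 43% + 23% = 66%.
Chain via Slate Energy Co. (R2): 56% × 36% = 20.16% of Oakhollow Foods Inc.
Chain via Ridgefield Services GmbH (R2): 65% × 22% = 14.3% of Oakhollow Foods Inc.
Chain via Granite Group plc (R2): 66% × 19% = 12.54% of Oakhollow Foods Inc.
Aggregating (R3): 20.16% + 14.3% + 12.54% = 47%.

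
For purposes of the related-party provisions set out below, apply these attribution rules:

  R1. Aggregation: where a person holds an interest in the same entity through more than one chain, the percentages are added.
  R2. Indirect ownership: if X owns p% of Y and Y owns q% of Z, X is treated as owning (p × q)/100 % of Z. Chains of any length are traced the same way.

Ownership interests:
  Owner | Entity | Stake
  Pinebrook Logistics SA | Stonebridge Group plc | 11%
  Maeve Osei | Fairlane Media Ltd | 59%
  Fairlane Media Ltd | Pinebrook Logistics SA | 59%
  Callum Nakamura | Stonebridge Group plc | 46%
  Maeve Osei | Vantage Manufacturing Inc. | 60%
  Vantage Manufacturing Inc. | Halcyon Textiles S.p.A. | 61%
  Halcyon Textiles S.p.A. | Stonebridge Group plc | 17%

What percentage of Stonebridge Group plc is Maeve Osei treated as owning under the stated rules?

Chain via Vantage Manufacturing Inc. → Halcyon Textiles S.p.A. (R2): 60% × 61% × 17% = 6.222% of Stonebridge Group plc.
Chain via Fairlane Media Ltd → Pinebrook Logistics SA (R2): 59% × 59% × 11% = 3.8291% of Stonebridge Group plc.
Aggregating (R1): 6.222% + 3.8291% = 10.0511%.

10.0511%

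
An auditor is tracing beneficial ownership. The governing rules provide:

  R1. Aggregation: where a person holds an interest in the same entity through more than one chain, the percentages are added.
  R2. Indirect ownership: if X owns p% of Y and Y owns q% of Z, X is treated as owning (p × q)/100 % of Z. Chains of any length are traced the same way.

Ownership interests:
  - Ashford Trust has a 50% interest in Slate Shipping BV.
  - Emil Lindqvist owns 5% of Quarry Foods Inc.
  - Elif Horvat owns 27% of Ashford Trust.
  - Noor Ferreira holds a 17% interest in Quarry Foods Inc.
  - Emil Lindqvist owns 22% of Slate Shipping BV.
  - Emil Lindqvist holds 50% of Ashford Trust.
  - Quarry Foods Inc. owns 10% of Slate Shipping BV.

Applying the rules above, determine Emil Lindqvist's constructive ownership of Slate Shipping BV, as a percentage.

Chain via Ashford Trust (R2): 50% × 50% = 25% of Slate Shipping BV.
Chain via Quarry Foods Inc. (R2): 5% × 10% = 0.5% of Slate Shipping BV.
Direct interest in Slate Shipping BV: 22%.
Aggregating (R1): 25% + 0.5% + 22% = 47.5%.

47.5%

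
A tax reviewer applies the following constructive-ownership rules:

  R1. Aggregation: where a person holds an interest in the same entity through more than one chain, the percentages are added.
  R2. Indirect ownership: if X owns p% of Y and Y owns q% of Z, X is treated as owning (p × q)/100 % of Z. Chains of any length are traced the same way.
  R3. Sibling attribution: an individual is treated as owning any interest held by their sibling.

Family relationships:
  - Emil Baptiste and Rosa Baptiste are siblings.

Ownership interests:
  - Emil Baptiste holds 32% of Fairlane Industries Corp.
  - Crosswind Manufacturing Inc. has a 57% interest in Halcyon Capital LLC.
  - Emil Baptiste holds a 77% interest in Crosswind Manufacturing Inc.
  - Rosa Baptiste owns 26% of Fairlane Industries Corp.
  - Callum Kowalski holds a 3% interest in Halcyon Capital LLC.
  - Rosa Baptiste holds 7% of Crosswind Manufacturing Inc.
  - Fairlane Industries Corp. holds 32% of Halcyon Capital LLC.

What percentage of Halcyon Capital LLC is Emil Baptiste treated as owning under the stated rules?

By sibling attribution (R3), Emil Baptiste is treated as also owning Rosa Baptiste's interest in Fairlane Industries Corp, giving 32% + 26% = 58%.
By sibling attribution (R3), Emil Baptiste is treated as also owning Rosa Baptiste's interest in Crosswind Manufacturing Inc, giving 77% + 7% = 84%.
Chain via Fairlane Industries Corp. (R2): 58% × 32% = 18.56% of Halcyon Capital LLC.
Chain via Crosswind Manufacturing Inc. (R2): 84% × 57% = 47.88% of Halcyon Capital LLC.
Aggregating (R1): 18.56% + 47.88% = 66.44%.

66.44%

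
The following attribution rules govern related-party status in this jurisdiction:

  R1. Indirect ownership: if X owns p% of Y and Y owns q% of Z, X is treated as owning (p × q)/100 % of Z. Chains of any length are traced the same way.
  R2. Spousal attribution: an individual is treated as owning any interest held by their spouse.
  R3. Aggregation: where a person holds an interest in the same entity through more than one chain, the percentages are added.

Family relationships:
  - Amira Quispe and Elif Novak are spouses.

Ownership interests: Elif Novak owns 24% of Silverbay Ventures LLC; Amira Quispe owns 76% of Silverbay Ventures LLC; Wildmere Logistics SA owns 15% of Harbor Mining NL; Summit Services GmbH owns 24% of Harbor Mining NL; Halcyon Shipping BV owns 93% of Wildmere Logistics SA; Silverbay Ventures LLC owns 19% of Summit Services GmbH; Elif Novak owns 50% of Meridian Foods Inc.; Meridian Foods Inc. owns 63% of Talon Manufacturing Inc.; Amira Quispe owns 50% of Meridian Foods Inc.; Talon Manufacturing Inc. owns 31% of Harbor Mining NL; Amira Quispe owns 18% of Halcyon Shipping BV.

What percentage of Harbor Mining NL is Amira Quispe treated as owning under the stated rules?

By spousal attribution (R2), Amira Quispe is treated as also owning Elif Novak's interest in Silverbay Ventures LLC, giving 76% + 24% = 100%.
By spousal attribution (R2), Amira Quispe is treated as also owning Elif Novak's interest in Meridian Foods Inc, giving 50% + 50% = 100%.
Chain via Silverbay Ventures LLC → Summit Services GmbH (R1): 100% × 19% × 24% = 4.56% of Harbor Mining NL.
Chain via Meridian Foods Inc. → Talon Manufacturing Inc. (R1): 100% × 63% × 31% = 19.53% of Harbor Mining NL.
Chain via Halcyon Shipping BV → Wildmere Logistics SA (R1): 18% × 93% × 15% = 2.511% of Harbor Mining NL.
Aggregating (R3): 4.56% + 19.53% + 2.511% = 26.601%.

26.601%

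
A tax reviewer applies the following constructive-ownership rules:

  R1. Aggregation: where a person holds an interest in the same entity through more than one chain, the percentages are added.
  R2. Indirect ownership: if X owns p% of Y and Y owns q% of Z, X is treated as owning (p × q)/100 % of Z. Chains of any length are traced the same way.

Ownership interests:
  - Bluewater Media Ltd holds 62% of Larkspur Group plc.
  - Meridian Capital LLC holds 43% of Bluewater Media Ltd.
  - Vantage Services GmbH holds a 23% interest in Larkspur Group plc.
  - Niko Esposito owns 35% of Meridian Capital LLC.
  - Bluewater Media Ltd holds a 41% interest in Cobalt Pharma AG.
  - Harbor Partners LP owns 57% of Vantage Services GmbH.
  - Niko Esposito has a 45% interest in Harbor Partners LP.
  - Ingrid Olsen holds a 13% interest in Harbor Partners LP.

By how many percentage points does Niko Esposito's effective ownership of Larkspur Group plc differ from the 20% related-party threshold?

Chain via Meridian Capital LLC → Bluewater Media Ltd (R2): 35% × 43% × 62% = 9.331% of Larkspur Group plc.
Chain via Harbor Partners LP → Vantage Services GmbH (R2): 45% × 57% × 23% = 5.8995% of Larkspur Group plc.
Aggregating (R1): 9.331% + 5.8995% = 15.2305%.
15.2305% falls short of the 20% threshold by 4.7695 percentage points.

4.7695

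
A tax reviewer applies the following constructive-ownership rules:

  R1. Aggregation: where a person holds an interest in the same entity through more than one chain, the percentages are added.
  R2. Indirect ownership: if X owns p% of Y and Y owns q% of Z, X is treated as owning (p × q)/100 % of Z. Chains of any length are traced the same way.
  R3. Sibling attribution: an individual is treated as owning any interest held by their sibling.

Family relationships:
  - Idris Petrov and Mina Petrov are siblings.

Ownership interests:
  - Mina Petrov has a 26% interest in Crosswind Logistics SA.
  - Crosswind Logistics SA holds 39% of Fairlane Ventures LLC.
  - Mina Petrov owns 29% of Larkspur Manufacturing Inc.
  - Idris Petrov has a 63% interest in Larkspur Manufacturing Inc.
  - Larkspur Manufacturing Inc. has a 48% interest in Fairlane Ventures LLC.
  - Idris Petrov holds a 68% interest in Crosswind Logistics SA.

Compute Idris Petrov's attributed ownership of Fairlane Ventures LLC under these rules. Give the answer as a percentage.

80.82%

By sibling attribution (R3), Idris Petrov is treated as also owning Mina Petrov's interest in Crosswind Logistics SA, giving 68% + 26% = 94%.
By sibling attribution (R3), Idris Petrov is treated as also owning Mina Petrov's interest in Larkspur Manufacturing Inc, giving 63% + 29% = 92%.
Chain via Crosswind Logistics SA (R2): 94% × 39% = 36.66% of Fairlane Ventures LLC.
Chain via Larkspur Manufacturing Inc. (R2): 92% × 48% = 44.16% of Fairlane Ventures LLC.
Aggregating (R1): 36.66% + 44.16% = 80.82%.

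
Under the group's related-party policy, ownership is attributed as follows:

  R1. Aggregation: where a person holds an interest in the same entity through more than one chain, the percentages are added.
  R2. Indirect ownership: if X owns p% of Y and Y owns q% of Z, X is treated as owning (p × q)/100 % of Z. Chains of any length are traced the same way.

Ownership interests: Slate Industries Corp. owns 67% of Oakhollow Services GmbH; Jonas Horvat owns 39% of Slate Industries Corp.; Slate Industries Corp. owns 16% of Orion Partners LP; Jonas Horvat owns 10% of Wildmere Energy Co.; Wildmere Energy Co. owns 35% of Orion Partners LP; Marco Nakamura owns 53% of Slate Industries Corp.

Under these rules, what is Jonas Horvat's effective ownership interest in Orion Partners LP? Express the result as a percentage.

9.74%

Chain via Slate Industries Corp. (R2): 39% × 16% = 6.24% of Orion Partners LP.
Chain via Wildmere Energy Co. (R2): 10% × 35% = 3.5% of Orion Partners LP.
Aggregating (R1): 6.24% + 3.5% = 9.74%.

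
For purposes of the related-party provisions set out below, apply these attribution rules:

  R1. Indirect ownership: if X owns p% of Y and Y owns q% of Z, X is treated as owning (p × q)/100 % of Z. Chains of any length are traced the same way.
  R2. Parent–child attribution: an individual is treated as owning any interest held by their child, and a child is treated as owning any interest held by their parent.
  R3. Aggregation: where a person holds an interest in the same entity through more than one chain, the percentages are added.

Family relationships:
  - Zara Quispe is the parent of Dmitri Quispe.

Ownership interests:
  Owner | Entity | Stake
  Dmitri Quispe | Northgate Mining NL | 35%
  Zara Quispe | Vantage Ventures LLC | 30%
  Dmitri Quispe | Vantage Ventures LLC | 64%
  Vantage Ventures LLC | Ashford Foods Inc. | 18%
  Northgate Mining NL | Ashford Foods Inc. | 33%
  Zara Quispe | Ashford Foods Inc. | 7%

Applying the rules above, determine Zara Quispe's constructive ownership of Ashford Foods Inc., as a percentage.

35.47%

By parent–child attribution (R2), Zara Quispe is treated as also owning Dmitri Quispe's interest in Vantage Ventures LLC, giving 30% + 64% = 94%.
By parent–child attribution (R2), Zara Quispe is treated as owning Dmitri Quispe's 35% interest in Northgate Mining NL.
Chain via Vantage Ventures LLC (R1): 94% × 18% = 16.92% of Ashford Foods Inc.
Direct interest in Ashford Foods Inc: 7%.
Chain via Northgate Mining NL (R1): 35% × 33% = 11.55% of Ashford Foods Inc.
Aggregating (R3): 16.92% + 7% + 11.55% = 35.47%.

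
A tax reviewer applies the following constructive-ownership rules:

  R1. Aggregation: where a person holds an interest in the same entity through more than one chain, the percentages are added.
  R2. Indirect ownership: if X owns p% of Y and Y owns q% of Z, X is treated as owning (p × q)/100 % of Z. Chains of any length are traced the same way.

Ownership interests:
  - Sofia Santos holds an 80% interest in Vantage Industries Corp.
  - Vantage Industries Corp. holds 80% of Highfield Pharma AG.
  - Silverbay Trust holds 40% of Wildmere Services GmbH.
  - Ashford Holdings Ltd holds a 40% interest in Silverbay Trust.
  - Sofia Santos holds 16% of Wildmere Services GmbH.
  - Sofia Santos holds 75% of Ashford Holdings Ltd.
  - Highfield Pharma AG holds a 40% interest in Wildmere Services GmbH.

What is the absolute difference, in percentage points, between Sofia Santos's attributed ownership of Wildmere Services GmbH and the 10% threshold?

43.6

Chain via Ashford Holdings Ltd → Silverbay Trust (R2): 75% × 40% × 40% = 12% of Wildmere Services GmbH.
Chain via Vantage Industries Corp. → Highfield Pharma AG (R2): 80% × 80% × 40% = 25.6% of Wildmere Services GmbH.
Direct interest in Wildmere Services GmbH: 16%.
Aggregating (R1): 12% + 25.6% + 16% = 53.6%.
53.6% exceeds the 10% threshold by 43.6 percentage points.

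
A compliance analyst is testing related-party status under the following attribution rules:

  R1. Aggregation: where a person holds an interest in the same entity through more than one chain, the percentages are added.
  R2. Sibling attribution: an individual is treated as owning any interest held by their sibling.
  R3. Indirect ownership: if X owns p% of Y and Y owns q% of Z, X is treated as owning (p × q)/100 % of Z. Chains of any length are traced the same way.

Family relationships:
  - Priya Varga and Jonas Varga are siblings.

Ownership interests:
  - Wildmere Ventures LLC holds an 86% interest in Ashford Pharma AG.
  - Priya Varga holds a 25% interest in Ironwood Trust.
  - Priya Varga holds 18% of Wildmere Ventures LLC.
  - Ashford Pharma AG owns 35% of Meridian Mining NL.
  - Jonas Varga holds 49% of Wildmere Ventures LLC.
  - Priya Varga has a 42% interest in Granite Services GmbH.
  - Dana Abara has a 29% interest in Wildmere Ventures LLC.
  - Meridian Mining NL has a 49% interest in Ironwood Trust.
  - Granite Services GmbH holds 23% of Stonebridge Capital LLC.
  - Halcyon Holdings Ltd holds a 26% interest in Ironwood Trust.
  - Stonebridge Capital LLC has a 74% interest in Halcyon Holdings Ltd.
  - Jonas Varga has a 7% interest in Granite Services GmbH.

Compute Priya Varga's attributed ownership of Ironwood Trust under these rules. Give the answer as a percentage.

37.050178%

By sibling attribution (R2), Priya Varga is treated as also owning Jonas Varga's interest in Wildmere Ventures LLC, giving 18% + 49% = 67%.
By sibling attribution (R2), Priya Varga is treated as also owning Jonas Varga's interest in Granite Services GmbH, giving 42% + 7% = 49%.
Chain via Wildmere Ventures LLC → Ashford Pharma AG → Meridian Mining NL (R3): 67% × 86% × 35% × 49% = 9.88183% of Ironwood Trust.
Chain via Granite Services GmbH → Stonebridge Capital LLC → Halcyon Holdings Ltd (R3): 49% × 23% × 74% × 26% = 2.168348% of Ironwood Trust.
Direct interest in Ironwood Trust: 25%.
Aggregating (R1): 9.88183% + 2.168348% + 25% = 37.050178%.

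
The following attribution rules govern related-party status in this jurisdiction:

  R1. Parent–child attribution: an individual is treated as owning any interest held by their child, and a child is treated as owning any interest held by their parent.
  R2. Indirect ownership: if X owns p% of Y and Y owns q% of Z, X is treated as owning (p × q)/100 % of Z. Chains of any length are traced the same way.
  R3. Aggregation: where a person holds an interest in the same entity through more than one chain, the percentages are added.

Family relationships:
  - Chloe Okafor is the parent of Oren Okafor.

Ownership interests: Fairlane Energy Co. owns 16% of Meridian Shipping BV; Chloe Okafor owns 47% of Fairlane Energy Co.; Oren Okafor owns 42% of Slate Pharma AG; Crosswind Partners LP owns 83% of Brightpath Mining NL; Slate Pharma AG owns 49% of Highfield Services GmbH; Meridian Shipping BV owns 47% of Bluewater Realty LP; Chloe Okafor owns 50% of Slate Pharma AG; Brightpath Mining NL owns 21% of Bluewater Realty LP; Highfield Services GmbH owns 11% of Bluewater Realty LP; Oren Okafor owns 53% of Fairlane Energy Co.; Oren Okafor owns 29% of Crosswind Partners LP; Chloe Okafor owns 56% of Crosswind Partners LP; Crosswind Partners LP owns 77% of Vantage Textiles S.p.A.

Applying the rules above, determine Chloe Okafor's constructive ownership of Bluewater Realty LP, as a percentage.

27.2943%

By parent–child attribution (R1), Chloe Okafor is treated as also owning Oren Okafor's interest in Slate Pharma AG, giving 50% + 42% = 92%.
By parent–child attribution (R1), Chloe Okafor is treated as also owning Oren Okafor's interest in Fairlane Energy Co, giving 47% + 53% = 100%.
By parent–child attribution (R1), Chloe Okafor is treated as also owning Oren Okafor's interest in Crosswind Partners LP, giving 56% + 29% = 85%.
Chain via Slate Pharma AG → Highfield Services GmbH (R2): 92% × 49% × 11% = 4.9588% of Bluewater Realty LP.
Chain via Fairlane Energy Co. → Meridian Shipping BV (R2): 100% × 16% × 47% = 7.52% of Bluewater Realty LP.
Chain via Crosswind Partners LP → Brightpath Mining NL (R2): 85% × 83% × 21% = 14.8155% of Bluewater Realty LP.
Aggregating (R3): 4.9588% + 7.52% + 14.8155% = 27.2943%.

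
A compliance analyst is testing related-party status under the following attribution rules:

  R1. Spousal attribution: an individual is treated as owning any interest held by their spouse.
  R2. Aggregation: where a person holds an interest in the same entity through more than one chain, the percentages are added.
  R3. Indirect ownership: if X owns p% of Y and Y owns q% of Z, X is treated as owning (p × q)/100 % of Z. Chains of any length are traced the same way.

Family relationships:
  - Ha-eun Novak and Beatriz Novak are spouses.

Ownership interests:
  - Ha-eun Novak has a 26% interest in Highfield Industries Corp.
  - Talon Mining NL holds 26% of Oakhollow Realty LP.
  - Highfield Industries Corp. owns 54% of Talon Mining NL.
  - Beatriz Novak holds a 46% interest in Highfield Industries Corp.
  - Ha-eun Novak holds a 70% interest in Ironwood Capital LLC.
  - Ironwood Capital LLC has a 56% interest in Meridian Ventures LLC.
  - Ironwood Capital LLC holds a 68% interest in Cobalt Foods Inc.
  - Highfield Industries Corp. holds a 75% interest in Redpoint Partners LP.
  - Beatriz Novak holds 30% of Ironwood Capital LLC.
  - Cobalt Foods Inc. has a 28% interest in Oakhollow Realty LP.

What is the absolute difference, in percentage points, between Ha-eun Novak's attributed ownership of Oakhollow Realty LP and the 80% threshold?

By spousal attribution (R1), Ha-eun Novak is treated as also owning Beatriz Novak's interest in Highfield Industries Corp, giving 26% + 46% = 72%.
By spousal attribution (R1), Ha-eun Novak is treated as also owning Beatriz Novak's interest in Ironwood Capital LLC, giving 70% + 30% = 100%.
Chain via Highfield Industries Corp. → Talon Mining NL (R3): 72% × 54% × 26% = 10.1088% of Oakhollow Realty LP.
Chain via Ironwood Capital LLC → Cobalt Foods Inc. (R3): 100% × 68% × 28% = 19.04% of Oakhollow Realty LP.
Aggregating (R2): 10.1088% + 19.04% = 29.1488%.
29.1488% falls short of the 80% threshold by 50.8512 percentage points.

50.8512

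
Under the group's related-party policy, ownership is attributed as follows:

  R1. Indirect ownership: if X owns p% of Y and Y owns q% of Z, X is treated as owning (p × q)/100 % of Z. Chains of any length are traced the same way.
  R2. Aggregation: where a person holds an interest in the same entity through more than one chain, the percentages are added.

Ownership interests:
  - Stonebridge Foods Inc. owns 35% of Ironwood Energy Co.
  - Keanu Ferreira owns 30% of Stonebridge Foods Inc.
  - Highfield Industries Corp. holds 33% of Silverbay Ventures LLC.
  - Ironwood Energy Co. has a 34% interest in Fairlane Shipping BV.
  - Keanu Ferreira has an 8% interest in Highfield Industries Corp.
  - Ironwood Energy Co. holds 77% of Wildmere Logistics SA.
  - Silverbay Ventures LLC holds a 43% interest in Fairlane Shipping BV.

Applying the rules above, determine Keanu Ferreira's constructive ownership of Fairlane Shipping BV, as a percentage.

4.7052%

Chain via Highfield Industries Corp. → Silverbay Ventures LLC (R1): 8% × 33% × 43% = 1.1352% of Fairlane Shipping BV.
Chain via Stonebridge Foods Inc. → Ironwood Energy Co. (R1): 30% × 35% × 34% = 3.57% of Fairlane Shipping BV.
Aggregating (R2): 1.1352% + 3.57% = 4.7052%.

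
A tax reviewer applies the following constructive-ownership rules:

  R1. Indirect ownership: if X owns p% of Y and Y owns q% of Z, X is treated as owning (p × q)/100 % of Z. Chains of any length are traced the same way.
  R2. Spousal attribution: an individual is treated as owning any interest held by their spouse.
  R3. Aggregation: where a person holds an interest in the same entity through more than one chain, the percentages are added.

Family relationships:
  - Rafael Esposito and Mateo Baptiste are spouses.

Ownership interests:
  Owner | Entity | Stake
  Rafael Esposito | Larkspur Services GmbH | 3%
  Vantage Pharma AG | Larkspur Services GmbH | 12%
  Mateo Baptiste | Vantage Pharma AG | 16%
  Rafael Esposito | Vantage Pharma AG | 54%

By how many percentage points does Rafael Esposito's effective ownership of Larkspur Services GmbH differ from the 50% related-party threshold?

By spousal attribution (R2), Rafael Esposito is treated as also owning Mateo Baptiste's interest in Vantage Pharma AG, giving 54% + 16% = 70%.
Chain via Vantage Pharma AG (R1): 70% × 12% = 8.4% of Larkspur Services GmbH.
Direct interest in Larkspur Services GmbH: 3%.
Aggregating (R3): 8.4% + 3% = 11.4%.
11.4% falls short of the 50% threshold by 38.6 percentage points.

38.6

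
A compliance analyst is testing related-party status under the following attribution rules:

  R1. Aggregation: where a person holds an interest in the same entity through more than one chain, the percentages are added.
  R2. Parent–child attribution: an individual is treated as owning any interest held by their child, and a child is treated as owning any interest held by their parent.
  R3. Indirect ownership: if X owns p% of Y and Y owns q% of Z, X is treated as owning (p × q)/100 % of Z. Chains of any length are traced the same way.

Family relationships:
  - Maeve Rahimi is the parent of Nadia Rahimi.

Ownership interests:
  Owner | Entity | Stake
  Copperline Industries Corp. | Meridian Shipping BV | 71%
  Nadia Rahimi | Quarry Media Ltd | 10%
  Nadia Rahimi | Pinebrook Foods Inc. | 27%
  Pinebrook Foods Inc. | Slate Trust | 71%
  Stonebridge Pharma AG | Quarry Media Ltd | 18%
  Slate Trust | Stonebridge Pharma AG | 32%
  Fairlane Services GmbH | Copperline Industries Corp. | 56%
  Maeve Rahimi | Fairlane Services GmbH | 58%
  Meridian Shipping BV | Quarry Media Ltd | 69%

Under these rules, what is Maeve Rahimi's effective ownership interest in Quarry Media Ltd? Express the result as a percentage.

27.016144%

By parent–child attribution (R2), Maeve Rahimi is treated as owning Nadia Rahimi's 27% interest in Pinebrook Foods Inc.
By parent–child attribution (R2), Maeve Rahimi is treated as owning Nadia Rahimi's 10% interest in Quarry Media Ltd.
Chain via Fairlane Services GmbH → Copperline Industries Corp. → Meridian Shipping BV (R3): 58% × 56% × 71% × 69% = 15.911952% of Quarry Media Ltd.
Chain via Pinebrook Foods Inc. → Slate Trust → Stonebridge Pharma AG (R3): 27% × 71% × 32% × 18% = 1.104192% of Quarry Media Ltd.
Direct interest in Quarry Media Ltd: 10%.
Aggregating (R1): 15.911952% + 1.104192% + 10% = 27.016144%.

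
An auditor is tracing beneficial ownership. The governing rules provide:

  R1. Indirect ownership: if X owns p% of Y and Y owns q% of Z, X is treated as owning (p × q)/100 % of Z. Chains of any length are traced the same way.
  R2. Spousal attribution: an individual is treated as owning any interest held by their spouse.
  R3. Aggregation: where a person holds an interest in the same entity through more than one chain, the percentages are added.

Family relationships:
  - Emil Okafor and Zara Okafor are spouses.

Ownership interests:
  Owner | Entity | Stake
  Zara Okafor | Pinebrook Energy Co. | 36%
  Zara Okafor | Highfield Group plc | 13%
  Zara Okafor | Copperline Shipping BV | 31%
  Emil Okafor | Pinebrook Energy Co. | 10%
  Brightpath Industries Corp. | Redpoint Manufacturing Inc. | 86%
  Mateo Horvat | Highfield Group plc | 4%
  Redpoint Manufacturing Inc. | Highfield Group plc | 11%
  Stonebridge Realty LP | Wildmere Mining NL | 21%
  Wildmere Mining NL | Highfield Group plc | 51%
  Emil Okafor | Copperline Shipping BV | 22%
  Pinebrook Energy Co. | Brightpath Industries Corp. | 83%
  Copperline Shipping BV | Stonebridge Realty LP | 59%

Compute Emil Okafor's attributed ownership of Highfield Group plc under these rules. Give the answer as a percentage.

19.960845%

By spousal attribution (R2), Emil Okafor is treated as also owning Zara Okafor's interest in Copperline Shipping BV, giving 22% + 31% = 53%.
By spousal attribution (R2), Emil Okafor is treated as also owning Zara Okafor's interest in Pinebrook Energy Co, giving 10% + 36% = 46%.
By spousal attribution (R2), Emil Okafor is treated as owning Zara Okafor's 13% interest in Highfield Group plc.
Chain via Copperline Shipping BV → Stonebridge Realty LP → Wildmere Mining NL (R1): 53% × 59% × 21% × 51% = 3.349017% of Highfield Group plc.
Chain via Pinebrook Energy Co. → Brightpath Industries Corp. → Redpoint Manufacturing Inc. (R1): 46% × 83% × 86% × 11% = 3.611828% of Highfield Group plc.
Direct interest in Highfield Group plc: 13%.
Aggregating (R3): 3.349017% + 3.611828% + 13% = 19.960845%.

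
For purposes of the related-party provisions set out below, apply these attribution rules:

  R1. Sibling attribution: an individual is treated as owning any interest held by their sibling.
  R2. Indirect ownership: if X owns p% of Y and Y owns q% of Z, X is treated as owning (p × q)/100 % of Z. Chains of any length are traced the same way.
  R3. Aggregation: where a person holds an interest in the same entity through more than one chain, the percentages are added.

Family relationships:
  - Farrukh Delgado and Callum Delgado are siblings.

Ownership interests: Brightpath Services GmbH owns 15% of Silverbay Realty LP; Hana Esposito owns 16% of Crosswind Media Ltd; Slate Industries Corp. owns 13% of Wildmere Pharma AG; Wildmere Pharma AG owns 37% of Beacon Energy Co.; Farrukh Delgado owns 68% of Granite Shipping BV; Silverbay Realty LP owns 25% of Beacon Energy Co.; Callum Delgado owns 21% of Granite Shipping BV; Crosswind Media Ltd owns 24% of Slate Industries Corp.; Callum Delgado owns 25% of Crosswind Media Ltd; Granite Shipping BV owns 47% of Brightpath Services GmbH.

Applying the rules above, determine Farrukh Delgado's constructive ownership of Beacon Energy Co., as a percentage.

1.857225%

By sibling attribution (R1), Farrukh Delgado is treated as also owning Callum Delgado's interest in Granite Shipping BV, giving 68% + 21% = 89%.
By sibling attribution (R1), Farrukh Delgado is treated as owning Callum Delgado's 25% interest in Crosswind Media Ltd.
Chain via Granite Shipping BV → Brightpath Services GmbH → Silverbay Realty LP (R2): 89% × 47% × 15% × 25% = 1.568625% of Beacon Energy Co.
Chain via Crosswind Media Ltd → Slate Industries Corp. → Wildmere Pharma AG (R2): 25% × 24% × 13% × 37% = 0.2886% of Beacon Energy Co.
Aggregating (R3): 1.568625% + 0.2886% = 1.857225%.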